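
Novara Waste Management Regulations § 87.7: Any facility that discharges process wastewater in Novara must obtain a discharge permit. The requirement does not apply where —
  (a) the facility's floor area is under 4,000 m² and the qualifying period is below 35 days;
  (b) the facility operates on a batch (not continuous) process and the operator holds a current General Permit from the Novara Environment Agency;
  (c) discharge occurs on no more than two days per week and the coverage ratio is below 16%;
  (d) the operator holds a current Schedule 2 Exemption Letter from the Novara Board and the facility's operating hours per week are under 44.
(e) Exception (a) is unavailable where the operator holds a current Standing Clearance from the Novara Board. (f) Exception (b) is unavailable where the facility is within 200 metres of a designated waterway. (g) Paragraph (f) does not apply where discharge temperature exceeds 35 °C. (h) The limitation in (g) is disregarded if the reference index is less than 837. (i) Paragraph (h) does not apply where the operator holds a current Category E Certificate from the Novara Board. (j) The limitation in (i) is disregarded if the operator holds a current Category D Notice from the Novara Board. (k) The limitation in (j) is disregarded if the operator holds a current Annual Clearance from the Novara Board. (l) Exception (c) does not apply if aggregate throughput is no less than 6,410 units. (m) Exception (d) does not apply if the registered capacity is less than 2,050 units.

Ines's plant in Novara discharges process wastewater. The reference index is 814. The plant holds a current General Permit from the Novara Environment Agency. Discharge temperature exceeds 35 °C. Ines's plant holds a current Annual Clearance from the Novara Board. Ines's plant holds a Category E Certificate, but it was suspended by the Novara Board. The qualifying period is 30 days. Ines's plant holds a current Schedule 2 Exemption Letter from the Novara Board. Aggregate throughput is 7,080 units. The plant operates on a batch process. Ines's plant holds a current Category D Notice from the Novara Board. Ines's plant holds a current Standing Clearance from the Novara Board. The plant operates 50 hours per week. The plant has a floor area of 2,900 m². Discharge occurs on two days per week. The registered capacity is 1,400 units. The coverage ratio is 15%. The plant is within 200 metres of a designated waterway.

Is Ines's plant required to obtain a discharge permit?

Exception (a): the facility's floor area is 2,900 m², under the 4,000 m² limit; the qualifying period is 30 days, below the 35 days limit — every condition holds. But applying paragraph (e): (e) operates against (a): a current Standing Clearance is held. Exception (a) does not apply.
Exception (b) is satisfied on its face — the facility operates on a batch process; a current General Permit is held. But: (f) operates against (b): the plant is within 200 m of a designated waterway. (g) is triggered (discharge temperature exceeds 35 °C), but is itself disapplied by (h): (h) applies — the reference index is 814, less than the 837 limit. (i), which would lift (h), does not operate here — the Category E Certificate is not current. Exception (b) does not apply.
Exception (c)'s conditions are all satisfied: discharge occurs on no more than two days per week; the coverage ratio is 15%, below the 16% limit. But: (l) operates against (c): aggregate throughput is 7,080 units, meeting the 6,410 units threshold. So (c) is unavailable.
Exception (d) fails — the facility's operating hours per week are 50, not under 44.
No exception is made out. Ines's plant falls within the general rule.

Yes — Ines's plant must obtain a discharge permit.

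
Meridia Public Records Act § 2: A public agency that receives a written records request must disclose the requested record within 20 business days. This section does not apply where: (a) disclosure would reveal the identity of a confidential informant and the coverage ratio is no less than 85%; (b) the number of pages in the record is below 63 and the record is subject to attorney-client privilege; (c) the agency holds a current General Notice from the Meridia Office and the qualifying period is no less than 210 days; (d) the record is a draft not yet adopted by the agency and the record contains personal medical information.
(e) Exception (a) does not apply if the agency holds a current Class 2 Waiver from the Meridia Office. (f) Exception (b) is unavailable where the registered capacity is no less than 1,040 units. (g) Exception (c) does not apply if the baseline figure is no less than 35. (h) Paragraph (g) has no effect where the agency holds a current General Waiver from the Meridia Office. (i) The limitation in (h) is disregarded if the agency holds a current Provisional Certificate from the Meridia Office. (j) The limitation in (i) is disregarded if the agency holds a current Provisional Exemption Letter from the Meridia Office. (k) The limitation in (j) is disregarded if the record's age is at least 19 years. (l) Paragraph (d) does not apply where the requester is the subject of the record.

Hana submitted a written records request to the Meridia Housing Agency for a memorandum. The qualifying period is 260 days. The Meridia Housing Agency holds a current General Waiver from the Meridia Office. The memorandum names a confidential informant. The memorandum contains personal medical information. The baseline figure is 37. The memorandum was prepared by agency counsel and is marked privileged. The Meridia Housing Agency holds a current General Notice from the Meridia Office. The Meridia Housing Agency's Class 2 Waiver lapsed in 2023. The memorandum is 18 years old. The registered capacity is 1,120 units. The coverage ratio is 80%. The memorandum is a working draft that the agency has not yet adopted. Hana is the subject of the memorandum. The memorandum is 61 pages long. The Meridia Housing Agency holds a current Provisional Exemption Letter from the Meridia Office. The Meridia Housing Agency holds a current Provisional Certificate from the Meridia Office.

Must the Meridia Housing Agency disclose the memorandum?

No — exception (c) applies; the Meridia Housing Agency is not required to disclose the memorandum.

Exception (a) fails — the coverage ratio is 80%, short of 85%.
Exception (b)'s conditions are all satisfied: the number of pages in the record is 61, below the 63 limit; the memorandum is privileged. But applying paragraph (f): (f) is triggered — the registered capacity is 1,120 units, meeting the 1,040 units threshold. Exception (b) does not apply.
All of (c)'s requirements are met (a current General Notice is held; the qualifying period is 260 days, meeting the 210 days threshold). Considering the limiting provisions: (g) operates (the baseline figure is 37, meeting the 35 threshold), but is set aside by (h): (h) is engaged — a current General Waiver is held. (i) would limit (h) — a current Provisional Certificate is held — but (j) sets (i) aside: (j) operates — a current Provisional Exemption Letter is held. (k) does not operate here (the record's age is 18 years, short of 19 years), so (j) stands. Exception (c) stands.
Exception (d) is satisfied on its face — the memorandum is an unadopted draft; the memorandum contains personal medical information. But: (l) operates against (d): Hana is the subject of the memorandum. So (d) is unavailable.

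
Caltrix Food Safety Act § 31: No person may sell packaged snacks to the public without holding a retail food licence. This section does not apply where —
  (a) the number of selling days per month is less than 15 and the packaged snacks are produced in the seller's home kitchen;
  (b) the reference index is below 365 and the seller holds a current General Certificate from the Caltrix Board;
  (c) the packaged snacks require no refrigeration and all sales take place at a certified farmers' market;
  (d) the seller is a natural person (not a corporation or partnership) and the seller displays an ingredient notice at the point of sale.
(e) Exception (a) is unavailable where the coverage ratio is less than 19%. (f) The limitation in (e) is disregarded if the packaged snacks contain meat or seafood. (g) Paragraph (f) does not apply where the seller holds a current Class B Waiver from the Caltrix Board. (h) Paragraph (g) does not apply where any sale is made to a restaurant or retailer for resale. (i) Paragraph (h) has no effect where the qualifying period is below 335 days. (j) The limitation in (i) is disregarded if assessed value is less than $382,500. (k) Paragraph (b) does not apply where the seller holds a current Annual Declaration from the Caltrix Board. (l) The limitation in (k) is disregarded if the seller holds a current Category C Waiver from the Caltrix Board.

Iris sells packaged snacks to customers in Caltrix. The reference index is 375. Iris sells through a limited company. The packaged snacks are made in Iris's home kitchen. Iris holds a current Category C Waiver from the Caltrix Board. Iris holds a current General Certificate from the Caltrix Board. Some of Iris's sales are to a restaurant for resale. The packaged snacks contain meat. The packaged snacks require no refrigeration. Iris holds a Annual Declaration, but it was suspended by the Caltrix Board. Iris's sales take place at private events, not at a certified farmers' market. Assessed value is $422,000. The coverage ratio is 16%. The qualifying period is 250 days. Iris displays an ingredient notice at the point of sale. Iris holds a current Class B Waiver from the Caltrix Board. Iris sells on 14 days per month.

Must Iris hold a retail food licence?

Exception (a)'s conditions are all satisfied: the number of selling days per month is 14, less than the 15 limit; the packaged snacks are home-kitchen produced. But applying paragraphs (e)–(j): (e) applies — the coverage ratio is 16%, less than the 19% limit. (f) applies (the packaged snacks contain meat), but yields to (g): (g) is engaged — a current Class B Waiver is held. (h) would limit (g) — some sales are to a restaurant for resale — but (i) sets (h) aside: (i) operates against (h): the qualifying period is 250 days, below the 335 days limit. (j), which would lift (i), is not engaged — assessed value is $422,000, not less than $382,500. (a) is therefore removed.
Exception (b) requires that the reference index is below 365; but the reference index is 375, not below 365, so (b) is unavailable.
Exception (c) fails — sales are at private events, not a certified farmers' market.
Exception (d) requires that the seller is a natural person (not a corporation or partnership); but the seller operates through a limited company, so (d) is unavailable.
None of the exceptions is available; § 31 applies in full.

Yes — Iris must hold a retail food licence.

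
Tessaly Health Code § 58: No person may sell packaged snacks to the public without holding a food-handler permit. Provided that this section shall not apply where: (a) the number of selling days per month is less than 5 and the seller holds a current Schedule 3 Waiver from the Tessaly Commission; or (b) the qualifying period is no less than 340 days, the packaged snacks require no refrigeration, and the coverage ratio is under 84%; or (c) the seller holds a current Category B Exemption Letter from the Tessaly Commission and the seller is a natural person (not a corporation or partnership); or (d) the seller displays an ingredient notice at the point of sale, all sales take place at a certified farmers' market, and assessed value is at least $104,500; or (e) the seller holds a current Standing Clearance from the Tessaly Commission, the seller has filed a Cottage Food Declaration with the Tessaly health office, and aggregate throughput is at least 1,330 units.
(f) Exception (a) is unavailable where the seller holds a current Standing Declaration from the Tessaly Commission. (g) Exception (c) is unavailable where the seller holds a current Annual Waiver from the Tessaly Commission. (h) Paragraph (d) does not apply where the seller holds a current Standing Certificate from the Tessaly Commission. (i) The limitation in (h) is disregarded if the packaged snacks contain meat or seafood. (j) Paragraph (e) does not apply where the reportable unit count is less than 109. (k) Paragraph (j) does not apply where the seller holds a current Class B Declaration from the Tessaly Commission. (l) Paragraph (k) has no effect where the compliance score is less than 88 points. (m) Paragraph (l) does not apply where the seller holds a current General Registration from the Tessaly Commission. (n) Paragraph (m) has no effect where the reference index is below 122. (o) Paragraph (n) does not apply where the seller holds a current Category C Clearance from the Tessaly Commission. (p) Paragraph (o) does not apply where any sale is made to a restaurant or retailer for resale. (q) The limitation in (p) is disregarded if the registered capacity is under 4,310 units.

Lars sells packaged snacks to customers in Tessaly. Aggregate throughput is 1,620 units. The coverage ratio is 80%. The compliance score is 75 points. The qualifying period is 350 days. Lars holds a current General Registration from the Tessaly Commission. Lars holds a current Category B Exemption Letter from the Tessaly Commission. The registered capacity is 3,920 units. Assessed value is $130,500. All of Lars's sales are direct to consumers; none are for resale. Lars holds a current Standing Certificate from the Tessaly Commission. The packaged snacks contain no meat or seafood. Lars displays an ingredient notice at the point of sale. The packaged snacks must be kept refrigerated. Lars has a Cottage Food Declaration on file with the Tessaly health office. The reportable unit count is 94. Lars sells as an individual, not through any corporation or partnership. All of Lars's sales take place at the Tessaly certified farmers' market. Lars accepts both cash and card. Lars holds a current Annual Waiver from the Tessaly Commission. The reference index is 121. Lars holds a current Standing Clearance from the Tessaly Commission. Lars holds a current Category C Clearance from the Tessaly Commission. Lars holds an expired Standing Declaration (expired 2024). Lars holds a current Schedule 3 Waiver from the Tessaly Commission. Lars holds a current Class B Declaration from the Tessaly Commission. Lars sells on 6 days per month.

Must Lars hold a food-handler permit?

No — exception (e) applies; Lars is not required to hold a food-handler permit.

Exception (a) fails — the number of selling days per month is 6, not less than 5.
Exception (b) fails — the packaged snacks require refrigeration.
Exception (c): a current Category B Exemption Letter is held; the seller is a natural person — every condition holds. But: (g) operates against (c): a current Annual Waiver is held. (c) is therefore removed.
Exception (d) is satisfied on its face — an ingredient notice is displayed; all sales are at a certified farmers' market; assessed value is $130,500, meeting the $104,500 threshold. However, paragraphs (h)–(i) must be considered: (h) applies — a current Standing Certificate is held. (i) is not engaged (the packaged snacks contain no meat or seafood), so (h) stands. (d) is therefore removed.
Exception (e)'s conditions are all satisfied: a current Standing Clearance is held; a Cottage Food Declaration is on file; aggregate throughput is 1,620 units, meeting the 1,330 units threshold. Considering the limiting provisions: (j) operates (the reportable unit count is 94, less than the 109 limit), but yields to (k): (k) operates against (j): a current Class B Declaration is held. (l) operates (the compliance score is 75 points, less than the 88 points limit), but yields to (m): (m) operates — a current General Registration is held. (n) is triggered (the reference index is 121, below the 122 limit), but is overridden by (o): (o) operates against (n): a current Category C Clearance is held. (p), which would lift (o), is not engaged — no sales are for resale. (e) remains available.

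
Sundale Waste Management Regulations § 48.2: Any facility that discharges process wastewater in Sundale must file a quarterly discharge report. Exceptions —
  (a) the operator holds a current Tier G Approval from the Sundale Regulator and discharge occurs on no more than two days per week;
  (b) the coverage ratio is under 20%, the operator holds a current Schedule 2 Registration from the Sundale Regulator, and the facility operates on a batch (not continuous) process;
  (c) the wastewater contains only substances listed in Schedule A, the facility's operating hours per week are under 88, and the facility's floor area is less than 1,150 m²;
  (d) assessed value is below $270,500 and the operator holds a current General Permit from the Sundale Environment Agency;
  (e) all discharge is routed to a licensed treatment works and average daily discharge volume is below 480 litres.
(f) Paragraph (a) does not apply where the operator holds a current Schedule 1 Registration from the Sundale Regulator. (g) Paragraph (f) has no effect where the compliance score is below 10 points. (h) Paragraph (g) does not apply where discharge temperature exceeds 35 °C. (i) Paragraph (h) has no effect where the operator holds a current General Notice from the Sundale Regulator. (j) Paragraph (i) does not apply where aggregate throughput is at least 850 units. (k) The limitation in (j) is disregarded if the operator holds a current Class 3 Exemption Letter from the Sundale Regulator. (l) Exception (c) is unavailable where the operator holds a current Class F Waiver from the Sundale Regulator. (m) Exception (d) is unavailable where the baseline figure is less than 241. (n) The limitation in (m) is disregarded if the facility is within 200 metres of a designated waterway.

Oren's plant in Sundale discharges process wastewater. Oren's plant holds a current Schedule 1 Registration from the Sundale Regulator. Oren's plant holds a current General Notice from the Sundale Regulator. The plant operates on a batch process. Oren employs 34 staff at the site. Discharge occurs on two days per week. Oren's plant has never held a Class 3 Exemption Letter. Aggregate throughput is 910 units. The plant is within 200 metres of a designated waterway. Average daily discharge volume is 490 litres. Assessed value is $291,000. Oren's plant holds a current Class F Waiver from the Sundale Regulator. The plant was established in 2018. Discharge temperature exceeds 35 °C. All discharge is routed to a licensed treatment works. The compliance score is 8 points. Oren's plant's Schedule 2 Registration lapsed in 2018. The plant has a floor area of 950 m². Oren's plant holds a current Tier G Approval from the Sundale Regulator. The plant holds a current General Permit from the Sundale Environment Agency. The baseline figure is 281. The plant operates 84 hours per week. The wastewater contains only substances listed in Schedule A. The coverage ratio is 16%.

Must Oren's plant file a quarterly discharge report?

Exception (a)'s conditions are all satisfied: a current Tier G Approval is held; discharge occurs on no more than two days per week. However, paragraphs (f)–(k) must be considered: (f) is engaged — a current Schedule 1 Registration is held. (g) operates (the compliance score is 8 points, below the 10 points limit), but is displaced by (h): (h) operates against (g): discharge temperature exceeds 35 °C. (i) applies (a current General Notice is held), but is itself disapplied by (j): (j) operates against (i): aggregate throughput is 910 units, meeting the 850 units threshold. (k) is inapplicable (there is no Class 3 Exemption Letter in force), so (j) stands. (a) is therefore removed.
Exception (b) does not apply: there is no Schedule 2 Registration in force.
All of (c)'s requirements are met (the wastewater is Schedule-A-only; the facility's operating hours per week are 84, under the 88 limit; the facility's floor area is 950 m², less than the 1,150 m² limit). But: (l) applies — a current Class F Waiver is held. So (c) is unavailable.
Exception (d) requires that assessed value is below $270,500; but assessed value is $291,000, not below $270,500, so (d) is unavailable.
Exception (e) requires that average daily discharge volume is below 480 litres; but average daily discharge volume is 490 litres, not below 480 litres, so (e) is unavailable.
No exception displaces § 48.2.

Yes — Oren's plant must file a quarterly discharge report.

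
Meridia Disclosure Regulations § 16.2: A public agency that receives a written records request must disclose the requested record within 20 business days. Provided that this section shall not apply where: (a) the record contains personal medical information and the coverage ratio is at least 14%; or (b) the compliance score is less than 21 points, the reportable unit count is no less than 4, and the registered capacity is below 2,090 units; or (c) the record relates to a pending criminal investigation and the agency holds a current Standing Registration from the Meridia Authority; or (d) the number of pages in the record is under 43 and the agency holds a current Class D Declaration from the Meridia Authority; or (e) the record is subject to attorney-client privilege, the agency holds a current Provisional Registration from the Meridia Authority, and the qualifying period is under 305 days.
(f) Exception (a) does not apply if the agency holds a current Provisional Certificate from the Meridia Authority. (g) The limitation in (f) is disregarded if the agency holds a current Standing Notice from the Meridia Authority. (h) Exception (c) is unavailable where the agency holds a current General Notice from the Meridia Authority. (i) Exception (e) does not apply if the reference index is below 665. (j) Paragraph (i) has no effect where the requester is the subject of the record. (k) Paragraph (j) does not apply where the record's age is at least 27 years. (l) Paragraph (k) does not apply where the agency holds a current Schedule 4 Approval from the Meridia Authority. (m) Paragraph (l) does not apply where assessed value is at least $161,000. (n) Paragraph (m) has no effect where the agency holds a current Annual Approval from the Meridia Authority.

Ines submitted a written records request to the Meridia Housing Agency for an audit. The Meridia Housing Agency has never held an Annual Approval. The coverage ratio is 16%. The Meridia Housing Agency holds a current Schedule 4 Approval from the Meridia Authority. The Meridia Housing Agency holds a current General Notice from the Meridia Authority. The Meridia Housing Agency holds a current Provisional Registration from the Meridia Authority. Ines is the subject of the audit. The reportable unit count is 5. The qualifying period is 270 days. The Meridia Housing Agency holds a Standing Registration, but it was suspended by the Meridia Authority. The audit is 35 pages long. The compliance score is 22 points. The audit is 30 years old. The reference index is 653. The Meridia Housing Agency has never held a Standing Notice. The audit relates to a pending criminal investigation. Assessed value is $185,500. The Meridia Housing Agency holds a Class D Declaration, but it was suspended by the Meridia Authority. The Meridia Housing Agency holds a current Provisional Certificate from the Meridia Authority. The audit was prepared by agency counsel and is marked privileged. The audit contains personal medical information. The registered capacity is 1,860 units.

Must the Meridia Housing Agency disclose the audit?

Yes — the Meridia Housing Agency must disclose the audit.

All of (a)'s requirements are met (the audit contains personal medical information; the coverage ratio is 16%, meeting the 14% threshold). But applying paragraphs (f)–(g): (f) operates against (a): a current Provisional Certificate is held. (g) is not triggered (the Standing Notice is not current), so (f) stands. So (a) is unavailable.
Exception (b) fails — the compliance score is 22 points, not less than 21 points.
Exception (c) fails — no current Standing Registration is held.
Exception (d) requires that the agency holds a current Class D Declaration from the Meridia Authority; but the Class D Declaration is not current, so (d) is unavailable.
Exception (e): the audit is privileged; a current Provisional Registration is held; the qualifying period is 270 days, under the 305 days limit — every condition holds. But: (i) applies — the reference index is 653, below the 665 limit. (j) operates (Ines is the subject of the audit), but is displaced by (k): (k) operates — the record's age is 30 years, meeting the 27 years threshold. (l) is triggered (a current Schedule 4 Approval is held), but is displaced by (m): (m) operates against (l): assessed value is $185,500, meeting the $161,000 threshold. (n), which would lift (m), is not engaged — there is no Annual Approval in force. Exception (e) does not apply.
No exception displaces § 16.2.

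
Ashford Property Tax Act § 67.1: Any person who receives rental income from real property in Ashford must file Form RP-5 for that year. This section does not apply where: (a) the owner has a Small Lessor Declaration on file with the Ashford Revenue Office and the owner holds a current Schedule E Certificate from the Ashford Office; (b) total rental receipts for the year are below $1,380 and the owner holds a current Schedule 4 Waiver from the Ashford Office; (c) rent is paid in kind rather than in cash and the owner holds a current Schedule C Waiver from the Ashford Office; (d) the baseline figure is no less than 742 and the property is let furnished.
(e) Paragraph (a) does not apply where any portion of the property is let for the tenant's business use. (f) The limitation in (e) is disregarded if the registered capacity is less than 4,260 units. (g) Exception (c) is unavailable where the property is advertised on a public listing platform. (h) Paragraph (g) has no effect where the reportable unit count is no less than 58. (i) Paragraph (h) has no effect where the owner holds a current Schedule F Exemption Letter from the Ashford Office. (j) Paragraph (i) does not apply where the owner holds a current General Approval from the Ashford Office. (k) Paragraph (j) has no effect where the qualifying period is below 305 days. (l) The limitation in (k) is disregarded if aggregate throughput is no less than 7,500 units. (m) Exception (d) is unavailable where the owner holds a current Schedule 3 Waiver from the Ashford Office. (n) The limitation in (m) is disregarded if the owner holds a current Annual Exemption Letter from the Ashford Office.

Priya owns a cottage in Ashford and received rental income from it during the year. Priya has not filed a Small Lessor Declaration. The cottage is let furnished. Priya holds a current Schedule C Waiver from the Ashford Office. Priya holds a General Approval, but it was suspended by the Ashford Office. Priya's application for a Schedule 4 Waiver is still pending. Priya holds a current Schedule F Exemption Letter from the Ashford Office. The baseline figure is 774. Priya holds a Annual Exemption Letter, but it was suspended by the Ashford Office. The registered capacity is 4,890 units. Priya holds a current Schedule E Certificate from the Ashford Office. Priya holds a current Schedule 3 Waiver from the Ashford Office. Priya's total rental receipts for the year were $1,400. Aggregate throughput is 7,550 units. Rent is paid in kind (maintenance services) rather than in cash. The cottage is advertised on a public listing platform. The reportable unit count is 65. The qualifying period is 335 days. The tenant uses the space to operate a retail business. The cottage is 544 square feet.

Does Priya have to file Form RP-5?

Yes — Priya must file Form RP-5.

Exception (a) fails — no Small Lessor Declaration is on file.
Exception (b) requires that total rental receipts for the year are below $1,380; but total rental receipts for the year are $1,400, not below $1,380, so (b) is unavailable.
All of (c)'s requirements are met (rent is paid in kind; a current Schedule C Waiver is held). But: (g) operates against (c): the property is publicly advertised. (h) would limit (g) — the reportable unit count is 65, meeting the 58 threshold — but (i) sets (h) aside: (i) operates against (h): a current Schedule F Exemption Letter is held. (j) is inapplicable (there is no General Approval in force), so (i) stands. (c) is therefore removed.
Exception (d)'s conditions are all satisfied: the baseline figure is 774, meeting the 742 threshold; the property is let furnished. But applying paragraphs (m)–(n): (m) is triggered — a current Schedule 3 Waiver is held. (n), which would lift (m), does not operate here — no current Annual Exemption Letter is held. Exception (d) does not apply.
Every exception is unavailable, so the rule governs.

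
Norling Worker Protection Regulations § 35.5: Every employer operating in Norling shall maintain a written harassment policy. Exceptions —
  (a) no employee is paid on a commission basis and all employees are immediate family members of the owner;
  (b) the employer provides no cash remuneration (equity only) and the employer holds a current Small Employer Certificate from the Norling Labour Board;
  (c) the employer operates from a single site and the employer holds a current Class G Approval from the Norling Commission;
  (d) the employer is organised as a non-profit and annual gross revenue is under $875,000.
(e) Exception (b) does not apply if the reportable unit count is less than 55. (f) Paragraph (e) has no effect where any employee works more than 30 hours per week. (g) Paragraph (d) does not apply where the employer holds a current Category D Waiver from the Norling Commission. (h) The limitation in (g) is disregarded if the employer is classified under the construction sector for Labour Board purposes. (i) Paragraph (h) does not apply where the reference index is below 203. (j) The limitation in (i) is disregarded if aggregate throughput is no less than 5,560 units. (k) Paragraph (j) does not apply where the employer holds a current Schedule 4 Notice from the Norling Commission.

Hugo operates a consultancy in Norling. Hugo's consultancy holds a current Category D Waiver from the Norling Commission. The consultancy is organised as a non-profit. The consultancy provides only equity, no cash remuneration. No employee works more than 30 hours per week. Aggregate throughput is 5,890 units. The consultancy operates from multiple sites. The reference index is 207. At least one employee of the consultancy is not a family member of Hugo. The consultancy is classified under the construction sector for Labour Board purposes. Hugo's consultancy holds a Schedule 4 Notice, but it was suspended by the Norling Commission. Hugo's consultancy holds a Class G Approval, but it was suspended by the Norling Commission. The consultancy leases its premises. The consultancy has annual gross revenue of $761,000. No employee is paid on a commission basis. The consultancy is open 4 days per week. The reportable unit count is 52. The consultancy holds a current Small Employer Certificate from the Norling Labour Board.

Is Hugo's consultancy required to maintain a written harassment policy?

No — exception (d) applies; Hugo's consultancy is not required to maintain a written harassment policy.

Exception (a) requires that all employees are immediate family members of the owner; but at least one employee is not a family member, so (a) is unavailable.
Exception (b): remuneration is equity-only; a current Small Employer Certificate is held — every condition holds. However, paragraphs (e)–(f) must be considered: (e) operates against (b): the reportable unit count is 52, less than the 55 limit. (f) is not triggered (no employee exceeds 30 hours/week), so (e) stands. So (b) is unavailable.
Exception (c) requires that the employer operates from a single site; but the employer operates from multiple sites, so (c) is unavailable.
Exception (d)'s conditions are all satisfied: the employer is a non-profit; annual gross revenue is $761,000, under the $875,000 limit. Under paragraphs (g)–(k): (g) applies (a current Category D Waiver is held), but is set aside by (h): (h) operates against (g): the consultancy is classified under the construction sector. (i) is not triggered (the reference index is 207, not below 203), so (h) stands. So (d) applies.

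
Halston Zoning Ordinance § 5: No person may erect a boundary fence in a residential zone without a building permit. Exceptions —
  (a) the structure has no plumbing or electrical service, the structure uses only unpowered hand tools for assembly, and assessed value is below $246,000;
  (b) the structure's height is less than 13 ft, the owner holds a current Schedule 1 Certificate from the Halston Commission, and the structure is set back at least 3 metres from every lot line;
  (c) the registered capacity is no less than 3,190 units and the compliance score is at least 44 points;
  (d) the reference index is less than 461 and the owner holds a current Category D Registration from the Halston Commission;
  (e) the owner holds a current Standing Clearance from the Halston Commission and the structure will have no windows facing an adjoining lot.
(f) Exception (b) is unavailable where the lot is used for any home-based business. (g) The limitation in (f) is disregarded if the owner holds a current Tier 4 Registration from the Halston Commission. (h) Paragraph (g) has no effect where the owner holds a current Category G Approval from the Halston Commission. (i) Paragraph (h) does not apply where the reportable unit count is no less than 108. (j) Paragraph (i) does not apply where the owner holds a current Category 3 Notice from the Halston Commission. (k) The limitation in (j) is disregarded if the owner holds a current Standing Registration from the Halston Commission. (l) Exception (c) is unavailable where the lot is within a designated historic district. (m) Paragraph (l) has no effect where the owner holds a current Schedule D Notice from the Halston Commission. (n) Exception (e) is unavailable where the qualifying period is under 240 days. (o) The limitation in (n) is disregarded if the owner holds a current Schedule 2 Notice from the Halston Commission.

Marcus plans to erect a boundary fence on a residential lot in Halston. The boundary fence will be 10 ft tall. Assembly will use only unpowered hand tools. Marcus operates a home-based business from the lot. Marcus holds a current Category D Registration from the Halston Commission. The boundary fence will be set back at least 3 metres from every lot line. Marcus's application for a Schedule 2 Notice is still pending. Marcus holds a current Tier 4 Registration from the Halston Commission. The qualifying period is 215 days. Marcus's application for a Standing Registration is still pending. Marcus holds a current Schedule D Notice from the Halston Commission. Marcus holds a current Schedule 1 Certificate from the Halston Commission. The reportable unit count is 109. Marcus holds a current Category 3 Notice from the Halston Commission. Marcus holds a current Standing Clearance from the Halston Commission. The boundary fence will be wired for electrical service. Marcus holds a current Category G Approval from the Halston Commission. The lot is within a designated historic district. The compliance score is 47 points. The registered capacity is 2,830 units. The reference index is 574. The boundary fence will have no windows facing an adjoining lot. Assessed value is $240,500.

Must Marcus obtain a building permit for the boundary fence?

Yes — Marcus must obtain a building permit.

Exception (a) fails — electrical service is planned.
Exception (b) is satisfied on its face — the structure's height is 10 ft, less than the 13 ft limit; a current Schedule 1 Certificate is held; the setback is at least 3 m on every side. But: (f) is triggered — a home-based business operates on the lot. (g) applies (a current Tier 4 Registration is held), but is set aside by (h): (h) operates against (g): a current Category G Approval is held. (i) would limit (h) — the reportable unit count is 109, meeting the 108 threshold — but (j) sets (i) aside: (j) operates against (i): a current Category 3 Notice is held. (k), which would lift (j), is not engaged — the Standing Registration is not current. (b) is therefore removed.
Exception (c) fails — the registered capacity is 2,830 units, short of 3,190 units.
Exception (d) requires that the reference index is less than 461; but the reference index is 574, not less than 461, so (d) is unavailable.
Exception (e)'s conditions are all satisfied: a current Standing Clearance is held; no windows face an adjoining lot. But: (n) operates — the qualifying period is 215 days, under the 240 days limit. (o) is inapplicable (there is no Schedule 2 Notice in force), so (n) stands. Exception (e) does not apply.
Every exception is unavailable, so the rule governs.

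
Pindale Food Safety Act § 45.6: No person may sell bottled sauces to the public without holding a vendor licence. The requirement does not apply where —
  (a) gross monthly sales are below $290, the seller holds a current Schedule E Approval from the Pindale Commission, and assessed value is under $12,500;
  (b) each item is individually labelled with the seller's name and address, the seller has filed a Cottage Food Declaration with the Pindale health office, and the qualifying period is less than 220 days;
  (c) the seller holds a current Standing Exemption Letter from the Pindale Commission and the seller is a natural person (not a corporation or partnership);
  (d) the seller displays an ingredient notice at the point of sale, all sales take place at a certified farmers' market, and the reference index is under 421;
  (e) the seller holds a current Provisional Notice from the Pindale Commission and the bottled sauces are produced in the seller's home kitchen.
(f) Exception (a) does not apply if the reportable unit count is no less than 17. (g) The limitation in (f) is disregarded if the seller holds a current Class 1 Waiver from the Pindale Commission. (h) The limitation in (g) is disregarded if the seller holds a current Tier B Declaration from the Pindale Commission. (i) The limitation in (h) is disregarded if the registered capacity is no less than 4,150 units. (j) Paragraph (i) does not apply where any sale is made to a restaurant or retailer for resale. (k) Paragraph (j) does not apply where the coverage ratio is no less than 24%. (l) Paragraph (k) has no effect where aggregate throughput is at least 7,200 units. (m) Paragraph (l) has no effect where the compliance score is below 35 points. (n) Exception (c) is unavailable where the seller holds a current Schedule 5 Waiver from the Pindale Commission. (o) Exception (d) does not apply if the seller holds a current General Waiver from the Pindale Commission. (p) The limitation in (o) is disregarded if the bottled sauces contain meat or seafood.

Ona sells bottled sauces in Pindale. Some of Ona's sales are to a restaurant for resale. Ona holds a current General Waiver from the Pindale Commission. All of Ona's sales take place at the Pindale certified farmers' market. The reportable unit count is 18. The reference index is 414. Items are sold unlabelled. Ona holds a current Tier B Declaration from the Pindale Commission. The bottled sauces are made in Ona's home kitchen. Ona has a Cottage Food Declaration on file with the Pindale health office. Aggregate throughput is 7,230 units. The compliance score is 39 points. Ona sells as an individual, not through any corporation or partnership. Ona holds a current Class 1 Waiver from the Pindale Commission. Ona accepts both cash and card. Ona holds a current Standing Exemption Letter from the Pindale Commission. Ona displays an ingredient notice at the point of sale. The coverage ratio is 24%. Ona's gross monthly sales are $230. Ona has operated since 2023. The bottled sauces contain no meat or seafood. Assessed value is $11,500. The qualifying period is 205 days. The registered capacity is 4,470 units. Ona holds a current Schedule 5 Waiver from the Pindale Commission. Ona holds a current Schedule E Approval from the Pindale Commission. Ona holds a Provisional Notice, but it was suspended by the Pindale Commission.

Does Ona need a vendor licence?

All of (a)'s requirements are met (gross monthly sales are $230, below the $290 limit; a current Schedule E Approval is held; assessed value is $11,500, under the $12,500 limit). However, paragraphs (f)–(m) must be considered: (f) operates — the reportable unit count is 18, meeting the 17 threshold. (g) would limit (f) — a current Class 1 Waiver is held — but (h) sets (g) aside: (h) operates against (g): a current Tier B Declaration is held. (i) is engaged (the registered capacity is 4,470 units, meeting the 4,150 units threshold), but is itself disapplied by (j): (j) is triggered — some sales are to a restaurant for resale. (k) is triggered (the coverage ratio is 24%, meeting the 24% threshold), but is itself disapplied by (l): (l) is triggered — aggregate throughput is 7,230 units, meeting the 7,200 units threshold. (m) is inapplicable (the compliance score is 39 points, not below 35 points), so (l) stands. So (a) is unavailable.
Exception (b) does not apply: items are sold unlabelled.
Exception (c)'s conditions are all satisfied: a current Standing Exemption Letter is held; the seller is a natural person. However, paragraph (n) must be considered: (n) is triggered — a current Schedule 5 Waiver is held. So (c) is unavailable.
Exception (d)'s conditions are all satisfied: an ingredient notice is displayed; all sales are at a certified farmers' market; the reference index is 414, under the 421 limit. Turning to paragraphs (o)–(p): (o) is engaged — a current General Waiver is held. (p), which would lift (o), is not engaged — the bottled sauces contain no meat or seafood. So (d) is unavailable.
Exception (e) requires that the seller holds a current Provisional Notice from the Pindale Commission; but no current Provisional Notice is held, so (e) is unavailable.
Every exception is unavailable, so the rule governs.

Yes — Ona must hold a vendor licence.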